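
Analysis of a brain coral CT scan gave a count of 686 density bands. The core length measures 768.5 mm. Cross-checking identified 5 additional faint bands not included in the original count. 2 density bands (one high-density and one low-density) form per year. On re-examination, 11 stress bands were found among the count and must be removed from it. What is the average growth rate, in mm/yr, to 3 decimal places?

2.260 mm/yr

Adjusted count: 686 − 11 + 5 = 680 density bands.
Dividing by 2 density bands per year: 680 / 2 = 340 years.
Mean rate = 768.5 mm / 340 years ≈ 2.260 mm/yr.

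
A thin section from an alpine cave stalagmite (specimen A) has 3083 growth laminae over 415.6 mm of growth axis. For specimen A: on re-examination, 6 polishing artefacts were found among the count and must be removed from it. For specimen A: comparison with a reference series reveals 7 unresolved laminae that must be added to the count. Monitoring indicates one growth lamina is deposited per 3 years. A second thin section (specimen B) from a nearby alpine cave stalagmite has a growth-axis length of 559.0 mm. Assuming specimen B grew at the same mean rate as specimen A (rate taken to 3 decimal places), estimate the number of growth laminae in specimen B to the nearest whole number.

Specimen A: adjusted count: 3083 − 6 + 7 = 3084 growth laminae.
Specimen A: 3084 growth laminae at 3 years each span 3084 × 3 = 9252 years.
A: Extension rate ≈ 415.6 / 9252 = 0.045 mm per year.
B spans 559.0 / 0.045 = 12422.22 years; at 3 years per growth lamina that is 12422.22 / 3 ≈ 4141 growth laminae.

4141 growth laminae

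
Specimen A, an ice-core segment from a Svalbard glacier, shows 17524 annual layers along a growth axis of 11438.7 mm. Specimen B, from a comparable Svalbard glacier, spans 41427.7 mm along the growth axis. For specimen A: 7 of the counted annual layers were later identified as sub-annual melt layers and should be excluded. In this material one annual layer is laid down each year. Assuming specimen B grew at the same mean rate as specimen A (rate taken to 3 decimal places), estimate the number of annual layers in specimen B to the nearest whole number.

Specimen A: true annual layer count = 17524 − 7 = 17517.
A: 11438.7 mm over 17517 years gives 11438.7 / 17517 ≈ 0.653 mm per year.
B spans 41427.7 / 0.653 = 63442.11 years ≈ 63442 annual layers.

63442 annual layers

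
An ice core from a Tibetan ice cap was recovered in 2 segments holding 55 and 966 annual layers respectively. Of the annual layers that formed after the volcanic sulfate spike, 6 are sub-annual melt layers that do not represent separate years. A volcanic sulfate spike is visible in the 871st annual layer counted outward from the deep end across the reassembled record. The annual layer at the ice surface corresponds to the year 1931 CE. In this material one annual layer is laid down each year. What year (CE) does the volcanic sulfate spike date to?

Total annual layers = 55 + 966 = 1021.
1021 − 871 = 150 annual layers lie beyond the volcanic sulfate spike toward the ice surface.
Removing the 6 false annual layers leaves 150 − 6 = 144 true annual layers beyond the volcanic sulfate spike.
1931 − 144 = 1787 CE.

1787 CE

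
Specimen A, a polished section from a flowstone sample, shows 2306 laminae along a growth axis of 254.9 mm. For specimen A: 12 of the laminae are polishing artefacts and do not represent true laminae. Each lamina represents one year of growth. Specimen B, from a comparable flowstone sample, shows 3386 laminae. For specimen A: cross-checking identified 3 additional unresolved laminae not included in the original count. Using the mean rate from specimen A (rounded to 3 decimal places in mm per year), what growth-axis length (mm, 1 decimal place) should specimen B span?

375.8 mm

Specimen A: correcting the raw count gives 2306 − 12 + 3 = 2297 true laminae.
A: 254.9 mm over 2297 years gives 254.9 / 2297 ≈ 0.111 mm per year.
B's length ≈ 0.111 × 3386 = 375.8 mm.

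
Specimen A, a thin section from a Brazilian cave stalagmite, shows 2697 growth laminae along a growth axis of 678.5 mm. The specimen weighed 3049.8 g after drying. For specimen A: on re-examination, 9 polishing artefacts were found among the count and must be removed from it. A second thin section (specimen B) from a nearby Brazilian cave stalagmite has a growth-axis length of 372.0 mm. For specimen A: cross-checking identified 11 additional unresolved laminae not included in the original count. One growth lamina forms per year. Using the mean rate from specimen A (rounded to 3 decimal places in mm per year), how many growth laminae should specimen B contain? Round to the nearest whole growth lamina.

Specimen A: true growth lamina count = 2697 − 9 + 11 = 2699.
A: Extension rate ≈ 678.5 / 2699 = 0.251 mm per year.
B spans 372.0 / 0.251 = 1482.07 years ≈ 1482 growth laminae.

1482 growth laminae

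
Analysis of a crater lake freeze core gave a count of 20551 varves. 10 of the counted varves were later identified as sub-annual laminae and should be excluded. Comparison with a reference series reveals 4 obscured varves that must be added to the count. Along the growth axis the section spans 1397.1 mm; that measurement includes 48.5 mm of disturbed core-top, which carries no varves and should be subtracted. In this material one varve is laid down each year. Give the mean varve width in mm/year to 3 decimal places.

0.066 mm/year

Adjusted count: 20551 − 10 + 4 = 20545 varves.
Net length = 1397.1 − 48.5 = 1348.6 mm.
Extension rate ≈ 1348.6 / 20545 = 0.066 mm/year.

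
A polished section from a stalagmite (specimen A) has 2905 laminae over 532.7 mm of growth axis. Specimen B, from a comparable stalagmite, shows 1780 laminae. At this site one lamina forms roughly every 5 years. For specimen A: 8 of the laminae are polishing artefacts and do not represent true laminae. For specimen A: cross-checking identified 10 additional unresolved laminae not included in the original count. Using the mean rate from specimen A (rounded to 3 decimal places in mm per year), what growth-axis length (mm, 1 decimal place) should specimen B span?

Specimen A: correcting the raw count gives 2905 − 8 + 10 = 2907 true laminae.
Specimen A: multiplying by 5 years per lamina: 2907 × 5 = 14535 years.
A: Extension rate ≈ 532.7 / 14535 = 0.037 mm per year.
Specimen B: at 5 years per lamina, 1780 × 5 = 8900 years. Length of B = 0.037 × 8900 = 329.3 mm.

329.3 mm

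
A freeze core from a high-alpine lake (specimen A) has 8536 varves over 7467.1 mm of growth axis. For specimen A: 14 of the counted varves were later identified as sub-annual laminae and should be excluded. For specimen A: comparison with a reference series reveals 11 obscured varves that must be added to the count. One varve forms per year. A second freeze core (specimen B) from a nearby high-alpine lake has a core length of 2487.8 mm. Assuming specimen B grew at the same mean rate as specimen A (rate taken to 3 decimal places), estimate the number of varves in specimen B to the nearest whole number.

Specimen A: adjusted count: 8536 − 14 + 11 = 8533 varves.
A: 7467.1 mm over 8533 years gives 7467.1 / 8533 ≈ 0.875 mm per year.
For B, 2487.8 / 0.875 = 2843.20 years ≈ 2843 varves.

2843 varves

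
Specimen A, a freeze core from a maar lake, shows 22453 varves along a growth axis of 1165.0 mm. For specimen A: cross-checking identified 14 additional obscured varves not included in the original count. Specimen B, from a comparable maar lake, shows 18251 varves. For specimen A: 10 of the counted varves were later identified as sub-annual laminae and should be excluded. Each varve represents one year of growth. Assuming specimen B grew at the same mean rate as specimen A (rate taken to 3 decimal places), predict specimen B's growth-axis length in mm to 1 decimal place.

949.1 mm

Specimen A: adjusted count: 22453 − 10 + 14 = 22457 varves.
A: Extension rate ≈ 1165.0 / 22457 = 0.052 mm/yr.
Length of B = 0.052 × 18251 = 949.1 mm.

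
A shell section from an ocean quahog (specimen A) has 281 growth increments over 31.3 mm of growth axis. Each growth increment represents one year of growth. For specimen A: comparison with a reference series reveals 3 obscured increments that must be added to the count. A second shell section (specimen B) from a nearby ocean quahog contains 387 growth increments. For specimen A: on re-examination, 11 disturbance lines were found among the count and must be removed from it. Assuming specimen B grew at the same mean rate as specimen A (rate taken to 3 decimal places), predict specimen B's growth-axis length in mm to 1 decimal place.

Specimen A: after corrections the count is 281 − 11 + 3 = 273 growth increments.
A: Mean rate = 31.3 mm / 273 years ≈ 0.115 mm per year.
For B, 0.115 mm/year × 387 years = 44.5 mm.

44.5 mm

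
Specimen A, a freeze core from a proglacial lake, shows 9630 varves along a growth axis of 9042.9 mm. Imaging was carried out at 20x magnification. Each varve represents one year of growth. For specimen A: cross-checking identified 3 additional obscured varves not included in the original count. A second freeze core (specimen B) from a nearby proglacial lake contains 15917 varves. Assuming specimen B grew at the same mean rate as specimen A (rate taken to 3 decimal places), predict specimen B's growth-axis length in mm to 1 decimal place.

Specimen A: true varve count = 9630 + 3 = 9633.
A: Extension rate ≈ 9042.9 / 9633 = 0.939 mm per year.
B's length ≈ 0.939 × 15917 = 14946.1 mm.

14946.1 mm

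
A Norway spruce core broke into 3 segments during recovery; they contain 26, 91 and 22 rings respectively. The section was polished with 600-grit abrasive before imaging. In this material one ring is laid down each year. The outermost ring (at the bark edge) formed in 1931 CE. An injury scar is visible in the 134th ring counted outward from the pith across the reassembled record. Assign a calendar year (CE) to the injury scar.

Total rings = 26 + 91 + 22 = 139.
Between ring 134 and the bark edge there are 139 − 134 = 5 rings.
The ring at the bark edge is 1931 CE, so the injury scar dates to 1931 − 5 = 1926 CE.

1926 CE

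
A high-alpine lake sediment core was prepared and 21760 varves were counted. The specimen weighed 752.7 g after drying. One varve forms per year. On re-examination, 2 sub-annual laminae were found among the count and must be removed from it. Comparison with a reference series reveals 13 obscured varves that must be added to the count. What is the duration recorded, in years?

21771 years

After corrections the count is 21760 − 2 + 13 = 21771 varves.
With a one-to-one varve periodicity this is 21771 years.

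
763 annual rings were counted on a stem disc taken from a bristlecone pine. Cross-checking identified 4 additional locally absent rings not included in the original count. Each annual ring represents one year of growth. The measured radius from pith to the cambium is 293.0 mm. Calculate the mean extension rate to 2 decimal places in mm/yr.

0.38 mm/yr

True annual ring count = 763 + 4 = 767.
Extension rate ≈ 293.0 / 767 = 0.38 mm/yr.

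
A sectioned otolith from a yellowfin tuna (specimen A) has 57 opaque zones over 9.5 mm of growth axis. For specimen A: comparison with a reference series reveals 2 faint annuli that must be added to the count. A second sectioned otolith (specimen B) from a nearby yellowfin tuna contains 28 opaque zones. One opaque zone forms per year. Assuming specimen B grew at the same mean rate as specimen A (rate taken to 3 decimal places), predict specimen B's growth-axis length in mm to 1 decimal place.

Specimen A: true opaque zone count = 57 + 2 = 59.
A: Extension rate ≈ 9.5 / 59 = 0.161 mm/yr.
For B, 0.161 mm/year × 28 years = 4.5 mm.

4.5 mm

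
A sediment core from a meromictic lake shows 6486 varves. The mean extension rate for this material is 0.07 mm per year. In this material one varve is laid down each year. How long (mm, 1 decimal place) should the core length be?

The record spans 6486 years at 0.07 mm per year.
6486 years at 0.07 mm/year gives 0.07 × 6486 = 454.0 mm.

454.0 mm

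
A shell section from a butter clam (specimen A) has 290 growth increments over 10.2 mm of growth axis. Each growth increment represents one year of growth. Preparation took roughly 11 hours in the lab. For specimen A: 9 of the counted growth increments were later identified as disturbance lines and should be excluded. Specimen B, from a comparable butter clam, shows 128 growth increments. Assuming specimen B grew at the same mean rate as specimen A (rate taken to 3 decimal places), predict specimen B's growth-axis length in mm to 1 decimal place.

Specimen A: true growth increment count = 290 − 9 = 281.
A: Mean rate = 10.2 mm / 281 years ≈ 0.036 mm/yr.
For B, 0.036 mm/year × 128 years = 4.6 mm.

4.6 mm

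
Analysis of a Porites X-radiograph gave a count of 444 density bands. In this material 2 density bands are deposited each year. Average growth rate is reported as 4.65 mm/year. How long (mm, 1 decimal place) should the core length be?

1032.3 mm

444 density bands at 2 per year is 444 / 2 = 222 years.
222 years at 4.65 mm/year gives 4.65 × 222 = 1032.3 mm.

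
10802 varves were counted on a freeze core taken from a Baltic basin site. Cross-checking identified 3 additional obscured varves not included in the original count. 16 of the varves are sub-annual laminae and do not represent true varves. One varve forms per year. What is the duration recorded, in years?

Correcting the raw count gives 10802 − 16 + 3 = 10789 true varves.
One varve per year makes the duration 10789 years.

10789 years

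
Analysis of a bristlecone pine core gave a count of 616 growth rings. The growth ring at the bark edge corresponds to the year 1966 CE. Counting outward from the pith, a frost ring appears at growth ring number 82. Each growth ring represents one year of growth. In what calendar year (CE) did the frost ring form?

1432 CE

616 − 82 = 534 growth rings lie beyond the frost ring toward the bark edge.
The growth ring at the bark edge is 1966 CE, so the frost ring dates to 1966 − 534 = 1432 CE.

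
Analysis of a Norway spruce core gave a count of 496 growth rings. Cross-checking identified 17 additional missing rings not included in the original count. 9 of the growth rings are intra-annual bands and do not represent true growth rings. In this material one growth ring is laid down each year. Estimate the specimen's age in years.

Adjusted count: 496 − 9 + 17 = 504 growth rings.
One growth ring per year makes the duration 504 years.

504 yr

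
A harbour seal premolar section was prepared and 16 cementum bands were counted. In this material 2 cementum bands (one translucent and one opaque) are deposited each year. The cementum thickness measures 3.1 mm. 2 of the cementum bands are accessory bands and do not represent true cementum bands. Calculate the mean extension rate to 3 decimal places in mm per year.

0.443 mm per year

Adjusted count: 16 − 2 = 14 cementum bands.
Dividing by 2 cementum bands per year: 14 / 2 = 7 years.
3.1 mm over 7 years gives 3.1 / 7 ≈ 0.443 mm per year.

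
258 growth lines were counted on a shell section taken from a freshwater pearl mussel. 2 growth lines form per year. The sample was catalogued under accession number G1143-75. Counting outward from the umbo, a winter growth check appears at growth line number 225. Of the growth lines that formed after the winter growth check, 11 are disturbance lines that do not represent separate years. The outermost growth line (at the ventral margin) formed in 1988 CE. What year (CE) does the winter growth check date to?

The winter growth check sits at growth line 225 from the umbo, so 258 − 225 = 33 growth lines formed after it.
33 − 11 false = 22 true growth lines after the winter growth check.
22 growth lines at 2 per year is 22 / 2 = 11 years.
1988 − 11 = 1977 CE.

1977 CE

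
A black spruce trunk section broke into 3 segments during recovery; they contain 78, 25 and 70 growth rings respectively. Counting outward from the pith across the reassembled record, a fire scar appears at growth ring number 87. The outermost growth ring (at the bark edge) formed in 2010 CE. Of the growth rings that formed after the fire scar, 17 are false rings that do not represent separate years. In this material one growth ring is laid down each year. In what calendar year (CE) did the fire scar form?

1941 CE

Total growth rings = 78 + 25 + 70 = 173.
Between growth ring 87 and the bark edge there are 173 − 87 = 86 growth rings.
Excluding 17 false growth rings: 86 − 17 = 69.
Counting back 69 years from 2010 CE places the fire scar in 2010 − 69 = 1941 CE.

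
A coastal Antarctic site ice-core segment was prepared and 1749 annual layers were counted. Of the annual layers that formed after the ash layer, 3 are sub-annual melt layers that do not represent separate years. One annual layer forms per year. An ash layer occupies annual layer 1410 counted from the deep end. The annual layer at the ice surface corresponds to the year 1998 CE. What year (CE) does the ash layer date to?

The ash layer sits at annual layer 1410 from the deep end, so 1749 − 1410 = 339 annual layers formed after it.
339 − 3 false = 336 true annual layers after the ash layer.
The annual layer at the ice surface is 1998 CE, so the ash layer dates to 1998 − 336 = 1662 CE.

1662 CE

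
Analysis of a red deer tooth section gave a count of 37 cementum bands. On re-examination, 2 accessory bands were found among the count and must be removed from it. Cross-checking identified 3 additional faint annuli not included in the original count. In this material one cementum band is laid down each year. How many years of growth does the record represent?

38 years

Correcting the raw count gives 37 − 2 + 3 = 38 true cementum bands.
At one cementum band per year, that is 38 years.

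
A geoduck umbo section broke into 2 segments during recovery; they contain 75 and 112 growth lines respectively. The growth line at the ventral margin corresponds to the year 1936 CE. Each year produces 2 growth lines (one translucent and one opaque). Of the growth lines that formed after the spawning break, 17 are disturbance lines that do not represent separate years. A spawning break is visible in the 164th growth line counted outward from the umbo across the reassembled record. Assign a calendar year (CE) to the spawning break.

Total growth lines = 75 + 112 = 187.
The spawning break sits at growth line 164 from the umbo, so 187 − 164 = 23 growth lines formed after it.
23 − 17 false = 6 true growth lines after the spawning break.
Dividing by 2 growth lines per year: 6 / 2 = 3 years.
The growth line at the ventral margin is 1936 CE, so the spawning break dates to 1936 − 3 = 1933 CE.

1933 CE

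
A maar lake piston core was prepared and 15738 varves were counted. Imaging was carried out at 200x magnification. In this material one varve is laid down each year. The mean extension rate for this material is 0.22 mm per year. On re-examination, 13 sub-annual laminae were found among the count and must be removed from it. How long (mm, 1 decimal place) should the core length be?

After corrections the count is 15738 − 13 = 15725 varves.
15725 years at 0.22 mm/year gives 0.22 × 15725 = 3459.5 mm.

3459.5 mm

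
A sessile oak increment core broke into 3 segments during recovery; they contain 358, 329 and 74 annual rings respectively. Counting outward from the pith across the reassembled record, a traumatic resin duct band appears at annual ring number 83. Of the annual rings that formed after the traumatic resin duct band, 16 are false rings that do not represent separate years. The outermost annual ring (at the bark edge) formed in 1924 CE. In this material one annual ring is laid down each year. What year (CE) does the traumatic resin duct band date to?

1262 CE

Total annual rings = 358 + 329 + 74 = 761.
Between annual ring 83 and the bark edge there are 761 − 83 = 678 annual rings.
Excluding 16 false annual rings: 678 − 16 = 662.
The annual ring at the bark edge is 1924 CE, so the traumatic resin duct band dates to 1924 − 662 = 1262 CE.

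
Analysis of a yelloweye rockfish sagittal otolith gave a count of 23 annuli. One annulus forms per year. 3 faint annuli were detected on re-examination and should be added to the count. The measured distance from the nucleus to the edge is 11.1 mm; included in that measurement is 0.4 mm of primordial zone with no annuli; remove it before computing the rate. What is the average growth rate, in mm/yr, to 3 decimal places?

Correcting the raw count gives 23 + 3 = 26 true annuli.
Net length = 11.1 − 0.4 = 10.7 mm.
Mean rate = 10.7 mm / 26 years ≈ 0.412 mm/yr.

0.412 mm/yr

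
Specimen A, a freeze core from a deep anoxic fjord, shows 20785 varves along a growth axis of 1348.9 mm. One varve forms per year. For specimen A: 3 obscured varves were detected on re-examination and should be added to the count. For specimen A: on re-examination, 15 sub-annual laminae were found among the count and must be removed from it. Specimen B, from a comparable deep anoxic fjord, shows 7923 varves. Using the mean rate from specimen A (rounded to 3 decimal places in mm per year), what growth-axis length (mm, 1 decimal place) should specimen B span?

515.0 mm

Specimen A: true varve count = 20785 − 15 + 3 = 20773.
A: Mean rate = 1348.9 mm / 20773 years ≈ 0.065 mm per year.
B's length ≈ 0.065 × 7923 = 515.0 mm.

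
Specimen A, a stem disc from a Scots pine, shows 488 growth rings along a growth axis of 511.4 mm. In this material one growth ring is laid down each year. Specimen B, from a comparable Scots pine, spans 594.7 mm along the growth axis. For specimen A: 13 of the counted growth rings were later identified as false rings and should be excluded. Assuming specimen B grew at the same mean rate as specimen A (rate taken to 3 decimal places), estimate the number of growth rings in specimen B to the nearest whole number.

552 growth rings

Specimen A: adjusted count: 488 − 13 = 475 growth rings.
A: Extension rate ≈ 511.4 / 475 = 1.077 mm per year.
B spans 594.7 / 1.077 = 552.18 years ≈ 552 growth rings.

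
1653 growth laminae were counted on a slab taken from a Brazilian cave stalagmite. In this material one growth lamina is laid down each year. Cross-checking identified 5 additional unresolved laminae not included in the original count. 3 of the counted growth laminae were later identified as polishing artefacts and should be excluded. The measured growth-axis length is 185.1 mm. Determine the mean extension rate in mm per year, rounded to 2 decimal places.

True growth lamina count = 1653 − 3 + 5 = 1655.
185.1 mm over 1655 years gives 185.1 / 1655 ≈ 0.11 mm per year.

0.11 mm per year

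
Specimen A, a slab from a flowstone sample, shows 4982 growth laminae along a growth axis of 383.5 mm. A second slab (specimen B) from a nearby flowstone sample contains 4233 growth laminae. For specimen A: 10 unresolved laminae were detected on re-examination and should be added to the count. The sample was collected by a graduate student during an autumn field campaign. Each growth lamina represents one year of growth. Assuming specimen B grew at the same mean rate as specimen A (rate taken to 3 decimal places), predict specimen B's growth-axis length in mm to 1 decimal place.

325.9 mm

Specimen A: adjusted count: 4982 + 10 = 4992 growth laminae.
A: 383.5 mm over 4992 years gives 383.5 / 4992 ≈ 0.077 mm per year.
Length of B = 0.077 × 4233 = 325.9 mm.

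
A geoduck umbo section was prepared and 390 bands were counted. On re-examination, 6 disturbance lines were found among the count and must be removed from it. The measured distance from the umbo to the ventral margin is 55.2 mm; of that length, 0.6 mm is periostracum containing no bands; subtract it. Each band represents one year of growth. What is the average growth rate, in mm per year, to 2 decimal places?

Adjusted count: 390 − 6 = 384 bands.
Net length = 55.2 − 0.6 = 54.6 mm.
Extension rate ≈ 54.6 / 384 = 0.14 mm per year.

0.14 mm per year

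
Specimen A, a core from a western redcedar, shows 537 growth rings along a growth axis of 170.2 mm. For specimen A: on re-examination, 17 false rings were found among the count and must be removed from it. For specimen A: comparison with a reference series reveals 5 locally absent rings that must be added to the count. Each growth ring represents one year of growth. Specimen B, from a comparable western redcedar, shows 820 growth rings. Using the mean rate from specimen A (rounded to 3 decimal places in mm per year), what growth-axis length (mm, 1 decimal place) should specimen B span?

Specimen A: after corrections the count is 537 − 17 + 5 = 525 growth rings.
A: Extension rate ≈ 170.2 / 525 = 0.324 mm/yr.
Length of B = 0.324 × 820 = 265.7 mm.

265.7 mm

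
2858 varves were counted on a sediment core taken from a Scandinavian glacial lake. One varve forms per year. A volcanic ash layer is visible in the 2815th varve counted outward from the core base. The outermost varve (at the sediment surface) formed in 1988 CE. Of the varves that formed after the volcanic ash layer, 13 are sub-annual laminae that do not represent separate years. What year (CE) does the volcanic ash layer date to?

1958 CE

Between varve 2815 and the sediment surface there are 2858 − 2815 = 43 varves.
43 − 13 false = 30 true varves after the volcanic ash layer.
The varve at the sediment surface is 1988 CE, so the volcanic ash layer dates to 1988 − 30 = 1958 CE.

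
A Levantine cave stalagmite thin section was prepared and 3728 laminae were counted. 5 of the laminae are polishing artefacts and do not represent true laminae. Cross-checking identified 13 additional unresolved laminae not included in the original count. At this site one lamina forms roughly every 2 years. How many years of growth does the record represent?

Adjusted count: 3728 − 5 + 13 = 3736 laminae.
3736 laminae at 2 years each span 3736 × 2 = 7472 years.

7472 yr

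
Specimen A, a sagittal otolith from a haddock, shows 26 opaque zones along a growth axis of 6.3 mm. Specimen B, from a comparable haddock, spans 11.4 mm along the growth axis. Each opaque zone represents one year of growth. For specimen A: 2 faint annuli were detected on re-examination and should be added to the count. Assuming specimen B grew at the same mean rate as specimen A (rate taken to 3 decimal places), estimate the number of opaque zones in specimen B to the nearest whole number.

51 opaque zones

Specimen A: true opaque zone count = 26 + 2 = 28.
A: Mean rate = 6.3 mm / 28 years ≈ 0.225 mm/yr.
For B, 11.4 / 0.225 = 50.67 years ≈ 51 opaque zones.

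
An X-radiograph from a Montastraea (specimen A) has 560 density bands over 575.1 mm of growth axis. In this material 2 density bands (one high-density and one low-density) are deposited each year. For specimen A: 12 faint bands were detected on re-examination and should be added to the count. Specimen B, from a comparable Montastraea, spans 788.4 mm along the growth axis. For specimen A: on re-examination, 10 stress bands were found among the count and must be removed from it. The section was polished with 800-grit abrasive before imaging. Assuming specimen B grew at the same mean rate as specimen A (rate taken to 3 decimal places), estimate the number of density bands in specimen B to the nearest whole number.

Specimen A: after corrections the count is 560 − 10 + 12 = 562 density bands.
Specimen A: 562 density bands at 2 per year is 562 / 2 = 281 years.
A: Extension rate ≈ 575.1 / 281 = 2.047 mm/year.
Specimen B: 788.4 mm / 2.047 mm per year = 385.15 years; at 2 density bands per year that is 385.15 × 2 ≈ 770 density bands.

770 density bands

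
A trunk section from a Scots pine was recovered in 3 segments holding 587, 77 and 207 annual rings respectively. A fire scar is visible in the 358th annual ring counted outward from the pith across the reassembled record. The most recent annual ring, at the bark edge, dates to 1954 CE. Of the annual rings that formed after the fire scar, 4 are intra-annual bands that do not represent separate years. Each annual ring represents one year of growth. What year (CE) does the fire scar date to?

Total annual rings = 587 + 77 + 207 = 871.
Between annual ring 358 and the bark edge there are 871 − 358 = 513 annual rings.
Removing the 4 false annual rings leaves 513 − 4 = 509 true annual rings beyond the fire scar.
1954 − 509 = 1445 CE.

1445 CE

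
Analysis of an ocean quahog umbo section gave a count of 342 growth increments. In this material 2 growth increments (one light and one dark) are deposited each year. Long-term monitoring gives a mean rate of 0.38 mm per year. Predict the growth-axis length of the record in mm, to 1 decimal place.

With 2 growth increments per year, 342 / 2 = 171 years.
Length ≈ 0.38 × 171 = 65.0 mm.

65.0 mm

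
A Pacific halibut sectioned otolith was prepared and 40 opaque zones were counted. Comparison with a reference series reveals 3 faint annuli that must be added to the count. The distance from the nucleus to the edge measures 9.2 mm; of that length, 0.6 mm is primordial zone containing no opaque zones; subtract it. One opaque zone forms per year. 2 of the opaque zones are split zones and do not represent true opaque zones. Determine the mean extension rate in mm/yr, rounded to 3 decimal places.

0.210 mm/yr

Correcting the raw count gives 40 − 2 + 3 = 41 true opaque zones.
Net length = 9.2 − 0.6 = 8.6 mm.
Mean rate = 8.6 mm / 41 years ≈ 0.210 mm/yr.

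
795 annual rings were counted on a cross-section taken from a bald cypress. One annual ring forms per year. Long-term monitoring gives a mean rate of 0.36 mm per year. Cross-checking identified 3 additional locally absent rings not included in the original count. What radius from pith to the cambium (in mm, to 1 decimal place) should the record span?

Adjusted count: 795 + 3 = 798 annual rings.
Predicted length = 0.36 mm/year × 798 years = 287.3 mm.

287.3 mm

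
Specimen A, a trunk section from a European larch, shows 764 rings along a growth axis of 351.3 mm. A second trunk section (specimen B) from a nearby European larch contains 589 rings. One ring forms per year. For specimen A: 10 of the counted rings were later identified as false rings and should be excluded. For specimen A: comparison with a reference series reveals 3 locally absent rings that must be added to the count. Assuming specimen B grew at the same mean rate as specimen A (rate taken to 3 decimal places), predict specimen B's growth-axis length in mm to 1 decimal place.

Specimen A: true ring count = 764 − 10 + 3 = 757.
A: Extension rate ≈ 351.3 / 757 = 0.464 mm/yr.
B's length ≈ 0.464 × 589 = 273.3 mm.

273.3 mm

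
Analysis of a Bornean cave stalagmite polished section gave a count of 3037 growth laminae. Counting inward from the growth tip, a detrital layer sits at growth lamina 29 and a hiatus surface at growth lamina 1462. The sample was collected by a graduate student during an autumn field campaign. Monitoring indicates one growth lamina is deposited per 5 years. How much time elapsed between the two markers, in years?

7165 years

Separation: 1462 − 29 = 1433 growth laminae.
1433 growth laminae at 5 years each span 1433 × 5 = 7165 years.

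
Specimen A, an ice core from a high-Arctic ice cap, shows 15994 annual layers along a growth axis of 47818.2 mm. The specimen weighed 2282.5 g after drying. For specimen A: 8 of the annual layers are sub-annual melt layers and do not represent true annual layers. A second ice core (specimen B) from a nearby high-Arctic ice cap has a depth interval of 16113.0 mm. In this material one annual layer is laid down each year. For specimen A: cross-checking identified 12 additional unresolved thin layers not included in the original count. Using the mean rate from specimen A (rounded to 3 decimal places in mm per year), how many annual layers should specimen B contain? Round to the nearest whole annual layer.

Specimen A: correcting the raw count gives 15994 − 8 + 12 = 15998 true annual layers.
A: Extension rate ≈ 47818.2 / 15998 = 2.989 mm/year.
For B, 16113.0 / 2.989 = 5390.77 years ≈ 5391 annual layers.

5391 annual layers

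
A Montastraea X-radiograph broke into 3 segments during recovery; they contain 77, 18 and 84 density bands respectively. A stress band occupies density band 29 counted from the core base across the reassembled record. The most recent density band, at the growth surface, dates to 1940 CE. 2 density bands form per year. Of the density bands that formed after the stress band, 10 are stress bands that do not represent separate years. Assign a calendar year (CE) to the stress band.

1870 CE

Total density bands = 77 + 18 + 84 = 179.
179 − 29 = 150 density bands lie beyond the stress band toward the growth surface.
Removing the 10 false density bands leaves 150 − 10 = 140 true density bands beyond the stress band.
140 density bands at 2 per year is 140 / 2 = 70 years.
Counting back 70 years from 1940 CE places the stress band in 1940 − 70 = 1870 CE.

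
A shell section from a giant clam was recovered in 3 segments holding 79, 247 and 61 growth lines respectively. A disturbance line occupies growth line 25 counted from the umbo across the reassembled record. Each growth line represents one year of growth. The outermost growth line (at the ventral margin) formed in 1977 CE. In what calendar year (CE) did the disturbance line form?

1615 CE

Total growth lines = 79 + 247 + 61 = 387.
The disturbance line sits at growth line 25 from the umbo, so 387 − 25 = 362 growth lines formed after it.
The growth line at the ventral margin is 1977 CE, so the disturbance line dates to 1977 − 362 = 1615 CE.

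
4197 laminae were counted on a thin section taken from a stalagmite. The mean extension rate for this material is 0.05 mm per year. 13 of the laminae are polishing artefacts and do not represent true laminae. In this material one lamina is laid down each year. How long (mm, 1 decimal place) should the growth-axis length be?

209.2 mm

Adjusted count: 4197 − 13 = 4184 laminae.
Length ≈ 0.05 × 4184 = 209.2 mm.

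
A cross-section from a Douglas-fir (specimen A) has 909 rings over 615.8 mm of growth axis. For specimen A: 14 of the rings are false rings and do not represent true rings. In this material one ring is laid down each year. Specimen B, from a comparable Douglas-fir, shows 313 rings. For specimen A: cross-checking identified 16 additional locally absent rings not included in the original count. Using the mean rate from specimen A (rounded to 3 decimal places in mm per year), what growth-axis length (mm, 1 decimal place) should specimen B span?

211.6 mm

Specimen A: true ring count = 909 − 14 + 16 = 911.
A: 615.8 mm over 911 years gives 615.8 / 911 ≈ 0.676 mm/year.
B's length ≈ 0.676 × 313 = 211.6 mm.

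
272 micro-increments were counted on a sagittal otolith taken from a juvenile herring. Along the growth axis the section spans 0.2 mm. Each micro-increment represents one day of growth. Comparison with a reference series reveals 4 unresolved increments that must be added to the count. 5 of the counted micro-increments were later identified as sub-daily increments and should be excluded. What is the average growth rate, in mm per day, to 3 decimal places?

0.001 mm per day

After corrections the count is 272 − 5 + 4 = 271 micro-increments.
Extension rate ≈ 0.2 / 271 = 0.001 mm per day.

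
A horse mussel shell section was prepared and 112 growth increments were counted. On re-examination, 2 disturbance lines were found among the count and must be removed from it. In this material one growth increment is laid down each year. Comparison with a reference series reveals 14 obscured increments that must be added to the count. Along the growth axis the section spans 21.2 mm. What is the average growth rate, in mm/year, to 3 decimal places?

0.171 mm/year

Adjusted count: 112 − 2 + 14 = 124 growth increments.
21.2 mm over 124 years gives 21.2 / 124 ≈ 0.171 mm/year.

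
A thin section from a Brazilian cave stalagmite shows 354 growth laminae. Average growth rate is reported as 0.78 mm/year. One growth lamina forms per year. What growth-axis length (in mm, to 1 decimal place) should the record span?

276.1 mm

The record spans 354 years at 0.78 mm per year.
Length ≈ 0.78 × 354 = 276.1 mm.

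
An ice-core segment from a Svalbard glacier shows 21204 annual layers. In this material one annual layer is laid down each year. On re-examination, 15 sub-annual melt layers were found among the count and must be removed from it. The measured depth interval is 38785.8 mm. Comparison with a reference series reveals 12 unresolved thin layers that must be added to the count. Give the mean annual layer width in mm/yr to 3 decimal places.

Correcting the raw count gives 21204 − 15 + 12 = 21201 true annual layers.
38785.8 mm over 21201 years gives 38785.8 / 21201 ≈ 1.829 mm/yr.

1.829 mm/yr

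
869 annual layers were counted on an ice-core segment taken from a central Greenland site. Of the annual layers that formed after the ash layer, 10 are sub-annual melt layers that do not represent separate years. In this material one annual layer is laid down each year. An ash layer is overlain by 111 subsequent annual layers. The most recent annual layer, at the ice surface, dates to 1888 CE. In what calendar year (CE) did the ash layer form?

1787 CE

111 annual layers formed after the ash layer.
111 − 10 false = 101 true annual layers after the ash layer.
1888 − 101 = 1787 CE.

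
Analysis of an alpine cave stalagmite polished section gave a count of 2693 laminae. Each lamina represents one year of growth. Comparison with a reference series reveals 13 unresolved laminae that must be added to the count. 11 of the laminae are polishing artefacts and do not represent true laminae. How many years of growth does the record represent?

After corrections the count is 2693 − 11 + 13 = 2695 laminae.
One lamina per year makes the duration 2695 years.

2695 years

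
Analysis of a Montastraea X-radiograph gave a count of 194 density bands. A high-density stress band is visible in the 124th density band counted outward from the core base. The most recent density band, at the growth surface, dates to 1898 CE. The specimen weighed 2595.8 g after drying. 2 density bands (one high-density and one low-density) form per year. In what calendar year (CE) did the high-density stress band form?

1863 CE

Between density band 124 and the growth surface there are 194 − 124 = 70 density bands.
Dividing by 2 density bands per year: 70 / 2 = 35 years.
Counting back 35 years from 1898 CE places the high-density stress band in 1898 − 35 = 1863 CE.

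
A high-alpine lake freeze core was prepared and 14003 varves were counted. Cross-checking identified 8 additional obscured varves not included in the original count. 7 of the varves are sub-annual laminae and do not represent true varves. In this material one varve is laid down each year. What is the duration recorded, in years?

Adjusted count: 14003 − 7 + 8 = 14004 varves.
At one varve per year, that is 14004 years.

14004 years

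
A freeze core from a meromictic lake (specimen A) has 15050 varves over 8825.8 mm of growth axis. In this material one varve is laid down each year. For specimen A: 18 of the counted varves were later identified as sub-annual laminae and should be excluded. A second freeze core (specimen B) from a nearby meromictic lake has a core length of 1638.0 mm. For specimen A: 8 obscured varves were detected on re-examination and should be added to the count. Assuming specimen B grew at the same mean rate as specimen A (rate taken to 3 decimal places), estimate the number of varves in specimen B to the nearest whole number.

Specimen A: correcting the raw count gives 15050 − 18 + 8 = 15040 true varves.
A: 8825.8 mm over 15040 years gives 8825.8 / 15040 ≈ 0.587 mm/year.
Specimen B: 1638.0 mm / 0.587 mm per year = 2790.46 years ≈ 2790 varves.

2790 varves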